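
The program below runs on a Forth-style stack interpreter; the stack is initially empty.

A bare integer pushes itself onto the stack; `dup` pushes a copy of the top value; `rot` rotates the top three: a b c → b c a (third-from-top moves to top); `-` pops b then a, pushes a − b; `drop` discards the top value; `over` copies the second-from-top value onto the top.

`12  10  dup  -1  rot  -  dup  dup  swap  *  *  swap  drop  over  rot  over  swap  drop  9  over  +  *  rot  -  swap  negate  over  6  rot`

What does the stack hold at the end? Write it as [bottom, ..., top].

12      [12]
10      [12, 10]
dup     [12, 10, 10]
-1      [12, 10, 10, -1]
rot     [12, 10, -1, 10]
-       [12, 10, -11]
dup     [12, 10, -11, -11]
dup     [12, 10, -11, -11, -11]
swap    [12, 10, -11, -11, -11]
*       [12, 10, -11, 121]
*       [12, 10, -1331]
swap    [12, -1331, 10]
drop    [12, -1331]
over    [12, -1331, 12]
rot     [-1331, 12, 12]
over    [-1331, 12, 12, 12]
swap    [-1331, 12, 12, 12]
drop    [-1331, 12, 12]
9       [-1331, 12, 12, 9]
over    [-1331, 12, 12, 9, 12]
+       [-1331, 12, 12, 21]
*       [-1331, 12, 252]
rot     [12, 252, -1331]
-       [12, 1583]
swap    [1583, 12]
negate  [1583, -12]
over    [1583, -12, 1583]
6       [1583, -12, 1583, 6]
rot     [1583, 1583, 6, -12]

[1583, 1583, 6, -12]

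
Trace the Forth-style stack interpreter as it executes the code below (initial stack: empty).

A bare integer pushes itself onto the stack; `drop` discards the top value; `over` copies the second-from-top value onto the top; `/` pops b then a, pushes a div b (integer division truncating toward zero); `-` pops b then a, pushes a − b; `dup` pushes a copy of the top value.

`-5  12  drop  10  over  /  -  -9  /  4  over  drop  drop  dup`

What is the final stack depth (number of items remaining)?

-5   → -5
12   → -5 12
drop → -5
10   → -5 10
over → -5 10 -5
/    → -5 -2
-    → -3
-9   → -3 -9
/    → 0
4    → 0 4
over → 0 4 0
drop → 0 4
drop → 0
dup  → 0 0

2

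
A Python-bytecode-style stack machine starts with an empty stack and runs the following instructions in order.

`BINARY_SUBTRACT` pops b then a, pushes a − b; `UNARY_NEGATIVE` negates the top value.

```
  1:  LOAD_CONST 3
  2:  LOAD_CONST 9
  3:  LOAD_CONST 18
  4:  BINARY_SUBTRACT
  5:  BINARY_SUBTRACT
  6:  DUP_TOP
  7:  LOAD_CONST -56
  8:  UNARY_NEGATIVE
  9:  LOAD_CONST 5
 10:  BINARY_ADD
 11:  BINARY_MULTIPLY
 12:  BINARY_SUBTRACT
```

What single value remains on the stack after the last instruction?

LOAD_CONST 3     3
LOAD_CONST 9     3 9
LOAD_CONST 18    3 9 18
BINARY_SUBTRACT  3 -9
BINARY_SUBTRACT  12
DUP_TOP          12 12
LOAD_CONST -56   12 12 -56
UNARY_NEGATIVE   12 12 56
LOAD_CONST 5     12 12 56 5
BINARY_ADD       12 12 61
BINARY_MULTIPLY  12 732
BINARY_SUBTRACT  -720

-720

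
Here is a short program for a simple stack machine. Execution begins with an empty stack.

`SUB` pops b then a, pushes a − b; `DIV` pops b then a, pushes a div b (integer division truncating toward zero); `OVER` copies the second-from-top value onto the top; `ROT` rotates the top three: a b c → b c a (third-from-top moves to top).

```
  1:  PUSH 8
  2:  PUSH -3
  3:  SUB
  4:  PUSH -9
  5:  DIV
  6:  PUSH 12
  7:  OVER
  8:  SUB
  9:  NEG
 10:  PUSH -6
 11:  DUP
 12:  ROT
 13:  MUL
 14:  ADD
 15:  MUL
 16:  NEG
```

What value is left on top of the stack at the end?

72

PUSH 8  -> [8]
PUSH -3 -> [8, -3]
SUB     -> [11]
PUSH -9 -> [11, -9]
DIV     -> [-1]
PUSH 12 -> [-1, 12]
OVER    -> [-1, 12, -1]
SUB     -> [-1, 13]
NEG     -> [-1, -13]
PUSH -6 -> [-1, -13, -6]
DUP     -> [-1, -13, -6, -6]
ROT     -> [-1, -6, -6, -13]
MUL     -> [-1, -6, 78]
ADD     -> [-1, 72]
MUL     -> [-72]
NEG     -> [72]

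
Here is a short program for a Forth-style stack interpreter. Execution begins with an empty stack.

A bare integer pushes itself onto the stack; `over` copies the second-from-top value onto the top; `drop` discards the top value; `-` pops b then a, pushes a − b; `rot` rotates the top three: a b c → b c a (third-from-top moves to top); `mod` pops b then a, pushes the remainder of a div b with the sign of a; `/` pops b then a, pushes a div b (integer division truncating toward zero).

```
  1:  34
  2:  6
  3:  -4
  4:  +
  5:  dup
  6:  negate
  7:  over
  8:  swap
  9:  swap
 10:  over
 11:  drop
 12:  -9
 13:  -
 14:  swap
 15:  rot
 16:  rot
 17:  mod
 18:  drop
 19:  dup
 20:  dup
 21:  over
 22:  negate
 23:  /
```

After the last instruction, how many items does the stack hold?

34      34
6       34 6
-4      34 6 -4
+       34 2
dup     34 2 2
negate  34 2 -2
over    34 2 -2 2
swap    34 2 2 -2
swap    34 2 -2 2
over    34 2 -2 2 -2
drop    34 2 -2 2
-9      34 2 -2 2 -9
-       34 2 -2 11
swap    34 2 11 -2
rot     34 11 -2 2
rot     34 -2 2 11
mod     34 -2 2
drop    34 -2
dup     34 -2 -2
dup     34 -2 -2 -2
over    34 -2 -2 -2 -2
negate  34 -2 -2 -2 2
/       34 -2 -2 -1

4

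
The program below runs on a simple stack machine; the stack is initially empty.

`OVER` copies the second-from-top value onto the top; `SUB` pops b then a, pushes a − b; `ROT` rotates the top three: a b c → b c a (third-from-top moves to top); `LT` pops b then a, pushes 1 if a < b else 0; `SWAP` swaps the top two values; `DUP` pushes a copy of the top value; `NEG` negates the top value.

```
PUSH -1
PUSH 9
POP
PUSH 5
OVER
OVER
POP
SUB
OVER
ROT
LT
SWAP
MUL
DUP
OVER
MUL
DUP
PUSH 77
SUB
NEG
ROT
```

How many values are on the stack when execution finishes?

3

PUSH -1  -1
PUSH 9   -1 9
POP      -1
PUSH 5   -1 5
OVER     -1 5 -1
OVER     -1 5 -1 5
POP      -1 5 -1
SUB      -1 6
OVER     -1 6 -1
ROT      6 -1 -1
LT       6 0
SWAP     0 6
MUL      0
DUP      0 0
OVER     0 0 0
MUL      0 0
DUP      0 0 0
PUSH 77  0 0 0 77
SUB      0 0 -77
NEG      0 0 77
ROT      0 77 0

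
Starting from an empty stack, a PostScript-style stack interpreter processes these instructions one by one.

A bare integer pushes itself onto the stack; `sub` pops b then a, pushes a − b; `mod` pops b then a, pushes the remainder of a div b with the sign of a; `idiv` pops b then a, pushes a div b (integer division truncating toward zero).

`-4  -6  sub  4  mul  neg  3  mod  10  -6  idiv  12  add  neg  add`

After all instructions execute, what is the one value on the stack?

-13

-4   -> -4
-6   -> -4 -6
sub  -> 2
4    -> 2 4
mul  -> 8
neg  -> -8
3    -> -8 3
mod  -> -2
10   -> -2 10
-6   -> -2 10 -6
idiv -> -2 -1
12   -> -2 -1 12
add  -> -2 11
neg  -> -2 -11
add  -> -13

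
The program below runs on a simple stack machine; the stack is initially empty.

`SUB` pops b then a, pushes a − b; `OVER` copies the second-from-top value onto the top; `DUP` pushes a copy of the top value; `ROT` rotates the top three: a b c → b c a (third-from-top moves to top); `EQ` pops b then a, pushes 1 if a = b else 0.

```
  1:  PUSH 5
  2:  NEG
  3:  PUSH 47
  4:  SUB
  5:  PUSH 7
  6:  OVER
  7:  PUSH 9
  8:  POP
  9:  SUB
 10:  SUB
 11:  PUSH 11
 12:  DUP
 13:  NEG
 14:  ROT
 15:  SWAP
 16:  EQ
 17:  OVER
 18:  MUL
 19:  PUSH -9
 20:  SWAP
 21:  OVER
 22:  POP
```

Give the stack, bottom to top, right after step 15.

[11, -111, -11]

PUSH 5  -> 5
NEG     -> -5
PUSH 47 -> -5 47
SUB     -> -52
PUSH 7  -> -52 7
OVER    -> -52 7 -52
PUSH 9  -> -52 7 -52 9
POP     -> -52 7 -52
SUB     -> -52 59
SUB     -> -111
PUSH 11 -> -111 11
DUP     -> -111 11 11
NEG     -> -111 11 -11
ROT     -> 11 -11 -111
SWAP    -> 11 -111 -11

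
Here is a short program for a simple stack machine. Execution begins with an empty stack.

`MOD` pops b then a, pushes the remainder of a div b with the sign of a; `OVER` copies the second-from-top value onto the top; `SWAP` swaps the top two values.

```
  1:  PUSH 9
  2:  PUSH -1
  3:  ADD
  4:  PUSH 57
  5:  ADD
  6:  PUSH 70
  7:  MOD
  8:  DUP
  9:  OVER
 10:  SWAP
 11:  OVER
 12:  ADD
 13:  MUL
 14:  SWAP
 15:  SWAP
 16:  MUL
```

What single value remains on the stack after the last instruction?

PUSH 9  → [9]
PUSH -1 → [9, -1]
ADD     → [8]
PUSH 57 → [8, 57]
ADD     → [65]
PUSH 70 → [65, 70]
MOD     → [65]
DUP     → [65, 65]
OVER    → [65, 65, 65]
SWAP    → [65, 65, 65]
OVER    → [65, 65, 65, 65]
ADD     → [65, 65, 130]
MUL     → [65, 8450]
SWAP    → [8450, 65]
SWAP    → [65, 8450]
MUL     → [549250]

549250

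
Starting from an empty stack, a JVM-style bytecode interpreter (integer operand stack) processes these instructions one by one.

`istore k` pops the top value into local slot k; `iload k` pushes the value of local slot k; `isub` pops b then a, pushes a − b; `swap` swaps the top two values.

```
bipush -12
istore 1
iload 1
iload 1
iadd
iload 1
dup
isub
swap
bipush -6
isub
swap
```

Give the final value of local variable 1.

-12

bipush -12  -12
istore 1    (empty)
iload 1     -12
iload 1     -12 -12
iadd        -24
iload 1     -24 -12
dup         -24 -12 -12
isub        -24 0
swap        0 -24
bipush -6   0 -24 -6
isub        0 -18
swap        -18 0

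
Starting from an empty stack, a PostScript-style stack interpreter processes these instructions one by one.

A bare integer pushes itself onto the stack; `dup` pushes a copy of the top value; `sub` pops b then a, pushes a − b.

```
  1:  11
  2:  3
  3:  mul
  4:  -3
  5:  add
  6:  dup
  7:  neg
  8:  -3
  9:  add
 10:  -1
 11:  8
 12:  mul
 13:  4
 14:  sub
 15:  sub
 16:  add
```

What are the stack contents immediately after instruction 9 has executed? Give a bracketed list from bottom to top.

[30, -33]

11  : 11
3   : 11 3
mul : 33
-3  : 33 -3
add : 30
dup : 30 30
neg : 30 -30
-3  : 30 -30 -3
add : 30 -33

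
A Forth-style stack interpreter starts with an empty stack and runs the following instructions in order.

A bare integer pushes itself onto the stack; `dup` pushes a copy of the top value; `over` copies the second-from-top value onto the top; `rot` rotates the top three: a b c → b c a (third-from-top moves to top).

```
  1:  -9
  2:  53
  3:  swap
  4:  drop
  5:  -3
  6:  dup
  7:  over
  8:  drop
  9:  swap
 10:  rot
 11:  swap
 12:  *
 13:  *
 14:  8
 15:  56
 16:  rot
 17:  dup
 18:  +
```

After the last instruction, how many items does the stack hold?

3

-9   -> [-9]
53   -> [-9, 53]
swap -> [53, -9]
drop -> [53]
-3   -> [53, -3]
dup  -> [53, -3, -3]
over -> [53, -3, -3, -3]
drop -> [53, -3, -3]
swap -> [53, -3, -3]
rot  -> [-3, -3, 53]
swap -> [-3, 53, -3]
*    -> [-3, -159]
*    -> [477]
8    -> [477, 8]
56   -> [477, 8, 56]
rot  -> [8, 56, 477]
dup  -> [8, 56, 477, 477]
+    -> [8, 56, 954]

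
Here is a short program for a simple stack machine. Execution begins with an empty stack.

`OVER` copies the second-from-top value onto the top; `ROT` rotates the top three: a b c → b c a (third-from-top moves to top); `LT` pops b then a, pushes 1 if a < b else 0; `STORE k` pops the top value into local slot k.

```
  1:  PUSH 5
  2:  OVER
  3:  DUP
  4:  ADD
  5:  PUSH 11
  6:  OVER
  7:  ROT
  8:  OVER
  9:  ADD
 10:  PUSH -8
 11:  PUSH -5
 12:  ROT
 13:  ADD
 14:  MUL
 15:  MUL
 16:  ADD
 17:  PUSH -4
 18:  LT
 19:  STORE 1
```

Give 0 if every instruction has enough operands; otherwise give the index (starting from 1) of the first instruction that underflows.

PUSH 5  5
OVER  — needs 2 operands, stack has 1 → underflow

2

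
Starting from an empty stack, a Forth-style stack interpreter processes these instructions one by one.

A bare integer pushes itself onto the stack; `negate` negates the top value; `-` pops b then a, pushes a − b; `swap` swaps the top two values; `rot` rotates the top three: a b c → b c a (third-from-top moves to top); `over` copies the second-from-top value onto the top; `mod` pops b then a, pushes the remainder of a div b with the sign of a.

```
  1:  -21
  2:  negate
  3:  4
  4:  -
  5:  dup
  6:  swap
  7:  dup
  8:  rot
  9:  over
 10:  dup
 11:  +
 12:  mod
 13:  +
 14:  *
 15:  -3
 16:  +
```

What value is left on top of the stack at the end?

575

-21    -> [-21]
negate -> [21]
4      -> [21, 4]
-      -> [17]
dup    -> [17, 17]
swap   -> [17, 17]
dup    -> [17, 17, 17]
rot    -> [17, 17, 17]
over   -> [17, 17, 17, 17]
dup    -> [17, 17, 17, 17, 17]
+      -> [17, 17, 17, 34]
mod    -> [17, 17, 17]
+      -> [17, 34]
*      -> [578]
-3     -> [578, -3]
+      -> [575]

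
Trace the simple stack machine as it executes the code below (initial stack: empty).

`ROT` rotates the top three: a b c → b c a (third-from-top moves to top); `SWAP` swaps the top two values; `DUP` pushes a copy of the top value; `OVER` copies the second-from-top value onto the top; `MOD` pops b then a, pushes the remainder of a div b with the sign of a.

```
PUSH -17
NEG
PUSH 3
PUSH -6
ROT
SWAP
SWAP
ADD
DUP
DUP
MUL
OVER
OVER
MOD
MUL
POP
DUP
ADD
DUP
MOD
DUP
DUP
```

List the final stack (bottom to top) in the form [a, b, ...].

PUSH -17 -> [-17]
NEG      -> [17]
PUSH 3   -> [17, 3]
PUSH -6  -> [17, 3, -6]
ROT      -> [3, -6, 17]
SWAP     -> [3, 17, -6]
SWAP     -> [3, -6, 17]
ADD      -> [3, 11]
DUP      -> [3, 11, 11]
DUP      -> [3, 11, 11, 11]
MUL      -> [3, 11, 121]
OVER     -> [3, 11, 121, 11]
OVER     -> [3, 11, 121, 11, 121]
MOD      -> [3, 11, 121, 11]
MUL      -> [3, 11, 1331]
POP      -> [3, 11]
DUP      -> [3, 11, 11]
ADD      -> [3, 22]
DUP      -> [3, 22, 22]
MOD      -> [3, 0]
DUP      -> [3, 0, 0]
DUP      -> [3, 0, 0, 0]

[3, 0, 0, 0]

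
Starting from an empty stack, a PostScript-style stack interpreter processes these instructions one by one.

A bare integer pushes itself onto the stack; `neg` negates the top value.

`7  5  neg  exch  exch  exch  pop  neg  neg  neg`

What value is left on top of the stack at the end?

5

7    -> 7
5    -> 7 5
neg  -> 7 -5
exch -> -5 7
exch -> 7 -5
exch -> -5 7
pop  -> -5
neg  -> 5
neg  -> -5
neg  -> 5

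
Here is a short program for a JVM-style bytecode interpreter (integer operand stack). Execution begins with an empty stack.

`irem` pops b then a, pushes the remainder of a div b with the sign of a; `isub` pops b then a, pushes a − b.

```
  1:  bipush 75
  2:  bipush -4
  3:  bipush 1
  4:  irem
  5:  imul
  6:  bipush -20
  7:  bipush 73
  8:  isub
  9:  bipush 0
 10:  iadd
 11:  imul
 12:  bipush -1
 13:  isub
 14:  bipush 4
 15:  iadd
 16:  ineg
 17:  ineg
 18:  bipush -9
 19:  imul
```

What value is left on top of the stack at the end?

bipush 75  → [75]
bipush -4  → [75, -4]
bipush 1   → [75, -4, 1]
irem       → [75, 0]
imul       → [0]
bipush -20 → [0, -20]
bipush 73  → [0, -20, 73]
isub       → [0, -93]
bipush 0   → [0, -93, 0]
iadd       → [0, -93]
imul       → [0]
bipush -1  → [0, -1]
isub       → [1]
bipush 4   → [1, 4]
iadd       → [5]
ineg       → [-5]
ineg       → [5]
bipush -9  → [5, -9]
imul       → [-45]

-45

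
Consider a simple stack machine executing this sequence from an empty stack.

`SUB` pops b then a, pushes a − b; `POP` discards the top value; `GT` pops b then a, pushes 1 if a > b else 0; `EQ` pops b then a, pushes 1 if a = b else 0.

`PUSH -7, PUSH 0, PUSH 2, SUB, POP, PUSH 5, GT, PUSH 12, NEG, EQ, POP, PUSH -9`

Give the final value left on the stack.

-9

PUSH -7 → [-7]
PUSH 0  → [-7, 0]
PUSH 2  → [-7, 0, 2]
SUB     → [-7, -2]
POP     → [-7]
PUSH 5  → [-7, 5]
GT      → [0]
PUSH 12 → [0, 12]
NEG     → [0, -12]
EQ      → [0]
POP     → []
PUSH -9 → [-9]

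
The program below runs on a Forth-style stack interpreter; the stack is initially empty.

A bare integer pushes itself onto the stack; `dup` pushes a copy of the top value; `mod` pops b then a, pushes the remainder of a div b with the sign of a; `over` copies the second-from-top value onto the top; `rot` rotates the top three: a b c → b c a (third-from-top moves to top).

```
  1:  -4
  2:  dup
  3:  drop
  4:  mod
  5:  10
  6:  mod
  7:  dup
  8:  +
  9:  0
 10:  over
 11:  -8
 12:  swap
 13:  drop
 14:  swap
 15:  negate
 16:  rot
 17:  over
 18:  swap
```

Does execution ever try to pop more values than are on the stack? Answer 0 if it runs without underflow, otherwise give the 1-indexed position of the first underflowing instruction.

4

-4   -> -4
dup  -> -4 -4
drop -> -4
mod  — needs 2 operands, stack has 1 → underflow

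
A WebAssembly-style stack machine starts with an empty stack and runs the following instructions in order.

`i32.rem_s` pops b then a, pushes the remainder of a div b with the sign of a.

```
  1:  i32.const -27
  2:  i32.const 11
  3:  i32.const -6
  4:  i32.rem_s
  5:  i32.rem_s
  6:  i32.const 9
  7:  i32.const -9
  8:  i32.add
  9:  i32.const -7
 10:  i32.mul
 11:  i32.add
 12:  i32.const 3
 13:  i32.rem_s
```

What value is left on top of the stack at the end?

-2

i32.const -27  [-27]
i32.const 11   [-27, 11]
i32.const -6   [-27, 11, -6]
i32.rem_s      [-27, 5]
i32.rem_s      [-2]
i32.const 9    [-2, 9]
i32.const -9   [-2, 9, -9]
i32.add        [-2, 0]
i32.const -7   [-2, 0, -7]
i32.mul        [-2, 0]
i32.add        [-2]
i32.const 3    [-2, 3]
i32.rem_s      [-2]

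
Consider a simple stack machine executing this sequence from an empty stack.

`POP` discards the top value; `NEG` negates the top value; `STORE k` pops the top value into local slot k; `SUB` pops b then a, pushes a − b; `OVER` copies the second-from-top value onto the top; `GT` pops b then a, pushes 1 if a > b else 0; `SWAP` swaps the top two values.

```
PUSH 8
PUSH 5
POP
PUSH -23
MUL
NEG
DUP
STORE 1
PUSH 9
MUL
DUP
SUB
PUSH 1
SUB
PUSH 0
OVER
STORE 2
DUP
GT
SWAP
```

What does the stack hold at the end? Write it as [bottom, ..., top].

PUSH 8   -> 8
PUSH 5   -> 8 5
POP      -> 8
PUSH -23 -> 8 -23
MUL      -> -184
NEG      -> 184
DUP      -> 184 184
STORE 1  -> 184
PUSH 9   -> 184 9
MUL      -> 1656
DUP      -> 1656 1656
SUB      -> 0
PUSH 1   -> 0 1
SUB      -> -1
PUSH 0   -> -1 0
OVER     -> -1 0 -1
STORE 2  -> -1 0
DUP      -> -1 0 0
GT       -> -1 0
SWAP     -> 0 -1

[0, -1]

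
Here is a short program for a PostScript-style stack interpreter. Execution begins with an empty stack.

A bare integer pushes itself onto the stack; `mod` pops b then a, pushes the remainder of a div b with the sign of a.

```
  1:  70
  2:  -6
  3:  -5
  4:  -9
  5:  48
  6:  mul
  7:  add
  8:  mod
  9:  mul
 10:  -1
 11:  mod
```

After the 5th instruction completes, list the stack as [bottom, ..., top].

70 -> 70
-6 -> 70 -6
-5 -> 70 -6 -5
-9 -> 70 -6 -5 -9
48 -> 70 -6 -5 -9 48

[70, -6, -5, -9, 48]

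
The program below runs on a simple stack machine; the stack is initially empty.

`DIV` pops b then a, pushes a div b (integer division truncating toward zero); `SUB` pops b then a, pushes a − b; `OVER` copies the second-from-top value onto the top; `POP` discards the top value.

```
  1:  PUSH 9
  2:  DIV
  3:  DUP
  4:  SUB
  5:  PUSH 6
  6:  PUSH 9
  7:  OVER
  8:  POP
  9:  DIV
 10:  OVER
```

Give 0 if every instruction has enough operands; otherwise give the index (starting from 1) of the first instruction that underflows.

2

PUSH 9  9
DIV  — needs 2 operands, stack has 1 → underflow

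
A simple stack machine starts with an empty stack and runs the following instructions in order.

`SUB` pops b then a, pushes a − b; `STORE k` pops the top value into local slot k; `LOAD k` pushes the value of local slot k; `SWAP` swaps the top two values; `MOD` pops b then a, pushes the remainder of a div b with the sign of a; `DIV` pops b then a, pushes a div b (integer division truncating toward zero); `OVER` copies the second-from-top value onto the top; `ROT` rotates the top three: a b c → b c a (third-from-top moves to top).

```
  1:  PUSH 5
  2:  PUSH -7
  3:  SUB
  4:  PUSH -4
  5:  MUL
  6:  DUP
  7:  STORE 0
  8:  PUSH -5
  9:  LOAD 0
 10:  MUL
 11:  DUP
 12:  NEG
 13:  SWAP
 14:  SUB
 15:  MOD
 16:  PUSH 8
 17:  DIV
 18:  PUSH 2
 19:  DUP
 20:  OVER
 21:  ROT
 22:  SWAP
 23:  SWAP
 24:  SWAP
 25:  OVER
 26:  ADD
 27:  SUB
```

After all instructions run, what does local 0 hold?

PUSH 5   [5]
PUSH -7  [5, -7]
SUB      [12]
PUSH -4  [12, -4]
MUL      [-48]
DUP      [-48, -48]
STORE 0  [-48]
PUSH -5  [-48, -5]
LOAD 0   [-48, -5, -48]
MUL      [-48, 240]
DUP      [-48, 240, 240]
NEG      [-48, 240, -240]
SWAP     [-48, -240, 240]
SUB      [-48, -480]
MOD      [-48]
PUSH 8   [-48, 8]
DIV      [-6]
PUSH 2   [-6, 2]
DUP      [-6, 2, 2]
OVER     [-6, 2, 2, 2]
ROT      [-6, 2, 2, 2]
SWAP     [-6, 2, 2, 2]
SWAP     [-6, 2, 2, 2]
SWAP     [-6, 2, 2, 2]
OVER     [-6, 2, 2, 2, 2]
ADD      [-6, 2, 2, 4]
SUB      [-6, 2, -2]

-48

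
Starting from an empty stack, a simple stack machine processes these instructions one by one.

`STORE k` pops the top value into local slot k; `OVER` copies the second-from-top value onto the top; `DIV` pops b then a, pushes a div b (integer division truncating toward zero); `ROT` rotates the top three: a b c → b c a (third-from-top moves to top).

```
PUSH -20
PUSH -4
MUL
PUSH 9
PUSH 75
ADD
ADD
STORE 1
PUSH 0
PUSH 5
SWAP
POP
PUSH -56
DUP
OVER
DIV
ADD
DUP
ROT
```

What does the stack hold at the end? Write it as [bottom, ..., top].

PUSH -20 → [-20]
PUSH -4  → [-20, -4]
MUL      → [80]
PUSH 9   → [80, 9]
PUSH 75  → [80, 9, 75]
ADD      → [80, 84]
ADD      → [164]
STORE 1  → []
PUSH 0   → [0]
PUSH 5   → [0, 5]
SWAP     → [5, 0]
POP      → [5]
PUSH -56 → [5, -56]
DUP      → [5, -56, -56]
OVER     → [5, -56, -56, -56]
DIV      → [5, -56, 1]
ADD      → [5, -55]
DUP      → [5, -55, -55]
ROT      → [-55, -55, 5]

[-55, -55, 5]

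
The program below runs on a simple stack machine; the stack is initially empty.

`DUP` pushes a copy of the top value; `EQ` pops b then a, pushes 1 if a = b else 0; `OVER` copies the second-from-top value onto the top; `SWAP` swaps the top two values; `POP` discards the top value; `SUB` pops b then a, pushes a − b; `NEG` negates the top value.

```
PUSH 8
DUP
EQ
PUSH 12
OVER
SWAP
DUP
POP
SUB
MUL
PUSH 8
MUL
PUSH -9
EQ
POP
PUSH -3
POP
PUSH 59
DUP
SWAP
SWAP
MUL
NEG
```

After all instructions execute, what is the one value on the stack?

-3481

PUSH 8  : 8
DUP     : 8 8
EQ      : 1
PUSH 12 : 1 12
OVER    : 1 12 1
SWAP    : 1 1 12
DUP     : 1 1 12 12
POP     : 1 1 12
SUB     : 1 -11
MUL     : -11
PUSH 8  : -11 8
MUL     : -88
PUSH -9 : -88 -9
EQ      : 0
POP     : (empty)
PUSH -3 : -3
POP     : (empty)
PUSH 59 : 59
DUP     : 59 59
SWAP    : 59 59
SWAP    : 59 59
MUL     : 3481
NEG     : -3481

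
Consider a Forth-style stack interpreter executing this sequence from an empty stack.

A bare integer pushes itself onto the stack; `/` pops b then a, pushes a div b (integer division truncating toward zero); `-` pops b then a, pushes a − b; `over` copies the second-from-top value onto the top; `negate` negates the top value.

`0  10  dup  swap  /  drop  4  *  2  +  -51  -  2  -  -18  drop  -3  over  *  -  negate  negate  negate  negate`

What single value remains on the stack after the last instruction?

204

0      -> [0]
10     -> [0, 10]
dup    -> [0, 10, 10]
swap   -> [0, 10, 10]
/      -> [0, 1]
drop   -> [0]
4      -> [0, 4]
*      -> [0]
2      -> [0, 2]
+      -> [2]
-51    -> [2, -51]
-      -> [53]
2      -> [53, 2]
-      -> [51]
-18    -> [51, -18]
drop   -> [51]
-3     -> [51, -3]
over   -> [51, -3, 51]
*      -> [51, -153]
-      -> [204]
negate -> [-204]
negate -> [204]
negate -> [-204]
negate -> [204]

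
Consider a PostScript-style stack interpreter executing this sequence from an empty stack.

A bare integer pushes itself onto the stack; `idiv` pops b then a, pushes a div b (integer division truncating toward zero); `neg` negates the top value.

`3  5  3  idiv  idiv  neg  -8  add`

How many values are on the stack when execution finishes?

1

3    → 3
5    → 3 5
3    → 3 5 3
idiv → 3 1
idiv → 3
neg  → -3
-8   → -3 -8
add  → -11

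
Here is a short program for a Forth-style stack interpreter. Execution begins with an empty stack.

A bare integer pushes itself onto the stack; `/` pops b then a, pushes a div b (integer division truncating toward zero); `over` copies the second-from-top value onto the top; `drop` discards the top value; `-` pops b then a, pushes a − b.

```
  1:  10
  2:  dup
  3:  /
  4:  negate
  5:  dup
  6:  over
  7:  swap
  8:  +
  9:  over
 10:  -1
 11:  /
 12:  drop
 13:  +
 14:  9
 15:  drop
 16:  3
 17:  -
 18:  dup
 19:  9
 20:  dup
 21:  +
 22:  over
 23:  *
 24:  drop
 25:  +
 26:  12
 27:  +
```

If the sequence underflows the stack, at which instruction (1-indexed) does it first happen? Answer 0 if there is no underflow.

0

10      10
dup     10 10
/       1
negate  -1
dup     -1 -1
over    -1 -1 -1
swap    -1 -1 -1
+       -1 -2
over    -1 -2 -1
-1      -1 -2 -1 -1
/       -1 -2 1
drop    -1 -2
+       -3
9       -3 9
drop    -3
3       -3 3
-       -6
dup     -6 -6
9       -6 -6 9
dup     -6 -6 9 9
+       -6 -6 18
over    -6 -6 18 -6
*       -6 -6 -108
drop    -6 -6
+       -12
12      -12 12
+       0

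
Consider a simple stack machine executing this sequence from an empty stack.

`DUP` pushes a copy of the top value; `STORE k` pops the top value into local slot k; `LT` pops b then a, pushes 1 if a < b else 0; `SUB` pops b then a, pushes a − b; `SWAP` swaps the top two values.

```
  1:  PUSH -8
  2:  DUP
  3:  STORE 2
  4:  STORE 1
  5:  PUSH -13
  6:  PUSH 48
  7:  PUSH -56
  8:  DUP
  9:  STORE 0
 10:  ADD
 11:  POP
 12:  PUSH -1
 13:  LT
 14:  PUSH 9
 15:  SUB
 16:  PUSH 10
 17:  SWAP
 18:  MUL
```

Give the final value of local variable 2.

PUSH -8  → -8
DUP      → -8 -8
STORE 2  → -8
STORE 1  → (empty)
PUSH -13 → -13
PUSH 48  → -13 48
PUSH -56 → -13 48 -56
DUP      → -13 48 -56 -56
STORE 0  → -13 48 -56
ADD      → -13 -8
POP      → -13
PUSH -1  → -13 -1
LT       → 1
PUSH 9   → 1 9
SUB      → -8
PUSH 10  → -8 10
SWAP     → 10 -8
MUL      → -80

-8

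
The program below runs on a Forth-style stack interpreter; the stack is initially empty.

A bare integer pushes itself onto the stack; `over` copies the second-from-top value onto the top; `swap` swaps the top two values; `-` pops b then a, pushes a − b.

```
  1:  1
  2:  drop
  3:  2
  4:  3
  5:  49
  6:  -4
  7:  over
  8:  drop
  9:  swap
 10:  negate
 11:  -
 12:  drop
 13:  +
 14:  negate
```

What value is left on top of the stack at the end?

1       [1]
drop    []
2       [2]
3       [2, 3]
49      [2, 3, 49]
-4      [2, 3, 49, -4]
over    [2, 3, 49, -4, 49]
drop    [2, 3, 49, -4]
swap    [2, 3, -4, 49]
negate  [2, 3, -4, -49]
-       [2, 3, 45]
drop    [2, 3]
+       [5]
negate  [-5]

-5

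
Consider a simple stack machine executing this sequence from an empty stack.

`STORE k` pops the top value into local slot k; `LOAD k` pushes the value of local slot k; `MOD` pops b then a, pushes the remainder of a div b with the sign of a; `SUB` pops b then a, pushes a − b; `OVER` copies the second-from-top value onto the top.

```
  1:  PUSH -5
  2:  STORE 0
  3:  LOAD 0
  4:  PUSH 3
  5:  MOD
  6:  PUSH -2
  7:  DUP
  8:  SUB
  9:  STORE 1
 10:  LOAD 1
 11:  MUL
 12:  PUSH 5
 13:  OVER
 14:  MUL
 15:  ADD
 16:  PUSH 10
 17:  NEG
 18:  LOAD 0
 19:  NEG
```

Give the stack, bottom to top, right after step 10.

[-2, 0]

PUSH -5 -> -5
STORE 0 -> (empty)
LOAD 0  -> -5
PUSH 3  -> -5 3
MOD     -> -2
PUSH -2 -> -2 -2
DUP     -> -2 -2 -2
SUB     -> -2 0
STORE 1 -> -2
LOAD 1  -> -2 0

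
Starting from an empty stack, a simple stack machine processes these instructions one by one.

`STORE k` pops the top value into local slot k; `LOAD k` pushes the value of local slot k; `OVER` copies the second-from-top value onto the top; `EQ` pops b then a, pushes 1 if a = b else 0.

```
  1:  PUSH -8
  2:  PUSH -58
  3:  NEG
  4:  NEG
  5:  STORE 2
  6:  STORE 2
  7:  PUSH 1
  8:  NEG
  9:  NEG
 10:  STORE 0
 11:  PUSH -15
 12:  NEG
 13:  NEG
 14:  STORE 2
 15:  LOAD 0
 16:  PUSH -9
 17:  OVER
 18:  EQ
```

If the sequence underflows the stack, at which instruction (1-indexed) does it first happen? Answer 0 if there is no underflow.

PUSH -8  → [-8]
PUSH -58 → [-8, -58]
NEG      → [-8, 58]
NEG      → [-8, -58]
STORE 2  → [-8]
STORE 2  → []
PUSH 1   → [1]
NEG      → [-1]
NEG      → [1]
STORE 0  → []
PUSH -15 → [-15]
NEG      → [15]
NEG      → [-15]
STORE 2  → []
LOAD 0   → [1]
PUSH -9  → [1, -9]
OVER     → [1, -9, 1]
EQ       → [1, 0]

0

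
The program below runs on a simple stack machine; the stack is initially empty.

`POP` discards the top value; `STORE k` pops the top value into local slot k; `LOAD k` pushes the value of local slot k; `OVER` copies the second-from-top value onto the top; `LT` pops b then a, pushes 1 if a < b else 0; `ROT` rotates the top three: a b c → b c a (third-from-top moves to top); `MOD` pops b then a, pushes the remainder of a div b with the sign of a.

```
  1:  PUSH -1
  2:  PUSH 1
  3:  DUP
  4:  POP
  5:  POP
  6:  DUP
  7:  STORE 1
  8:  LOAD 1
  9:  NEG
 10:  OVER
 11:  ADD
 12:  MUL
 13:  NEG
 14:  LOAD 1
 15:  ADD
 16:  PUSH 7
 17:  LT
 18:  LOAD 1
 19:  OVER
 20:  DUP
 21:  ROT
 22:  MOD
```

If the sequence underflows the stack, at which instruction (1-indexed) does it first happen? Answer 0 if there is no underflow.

PUSH -1 -> [-1]
PUSH 1  -> [-1, 1]
DUP     -> [-1, 1, 1]
POP     -> [-1, 1]
POP     -> [-1]
DUP     -> [-1, -1]
STORE 1 -> [-1]
LOAD 1  -> [-1, -1]
NEG     -> [-1, 1]
OVER    -> [-1, 1, -1]
ADD     -> [-1, 0]
MUL     -> [0]
NEG     -> [0]
LOAD 1  -> [0, -1]
ADD     -> [-1]
PUSH 7  -> [-1, 7]
LT      -> [1]
LOAD 1  -> [1, -1]
OVER    -> [1, -1, 1]
DUP     -> [1, -1, 1, 1]
ROT     -> [1, 1, 1, -1]
MOD     -> [1, 1, 0]

0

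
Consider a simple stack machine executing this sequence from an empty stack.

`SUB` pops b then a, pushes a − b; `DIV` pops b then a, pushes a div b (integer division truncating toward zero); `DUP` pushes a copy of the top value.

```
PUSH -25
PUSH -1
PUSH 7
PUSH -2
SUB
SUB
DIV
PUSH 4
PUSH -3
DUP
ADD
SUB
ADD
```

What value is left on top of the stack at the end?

PUSH -25 → [-25]
PUSH -1  → [-25, -1]
PUSH 7   → [-25, -1, 7]
PUSH -2  → [-25, -1, 7, -2]
SUB      → [-25, -1, 9]
SUB      → [-25, -10]
DIV      → [2]
PUSH 4   → [2, 4]
PUSH -3  → [2, 4, -3]
DUP      → [2, 4, -3, -3]
ADD      → [2, 4, -6]
SUB      → [2, 10]
ADD      → [12]

12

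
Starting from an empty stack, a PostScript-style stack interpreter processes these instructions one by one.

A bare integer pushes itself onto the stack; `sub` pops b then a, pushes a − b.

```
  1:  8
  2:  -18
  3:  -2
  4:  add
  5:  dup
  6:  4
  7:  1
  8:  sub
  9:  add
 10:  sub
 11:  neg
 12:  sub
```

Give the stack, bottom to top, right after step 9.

[8, -20, -17]

8   : [8]
-18 : [8, -18]
-2  : [8, -18, -2]
add : [8, -20]
dup : [8, -20, -20]
4   : [8, -20, -20, 4]
1   : [8, -20, -20, 4, 1]
sub : [8, -20, -20, 3]
add : [8, -20, -17]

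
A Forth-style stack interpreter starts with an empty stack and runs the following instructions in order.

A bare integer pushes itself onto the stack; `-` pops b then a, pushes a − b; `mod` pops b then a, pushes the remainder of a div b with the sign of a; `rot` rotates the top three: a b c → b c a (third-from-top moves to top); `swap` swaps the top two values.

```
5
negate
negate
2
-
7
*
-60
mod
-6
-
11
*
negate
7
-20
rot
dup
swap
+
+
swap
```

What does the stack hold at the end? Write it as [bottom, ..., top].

5      -> 5
negate -> -5
negate -> 5
2      -> 5 2
-      -> 3
7      -> 3 7
*      -> 21
-60    -> 21 -60
mod    -> 21
-6     -> 21 -6
-      -> 27
11     -> 27 11
*      -> 297
negate -> -297
7      -> -297 7
-20    -> -297 7 -20
rot    -> 7 -20 -297
dup    -> 7 -20 -297 -297
swap   -> 7 -20 -297 -297
+      -> 7 -20 -594
+      -> 7 -614
swap   -> -614 7

[-614, 7]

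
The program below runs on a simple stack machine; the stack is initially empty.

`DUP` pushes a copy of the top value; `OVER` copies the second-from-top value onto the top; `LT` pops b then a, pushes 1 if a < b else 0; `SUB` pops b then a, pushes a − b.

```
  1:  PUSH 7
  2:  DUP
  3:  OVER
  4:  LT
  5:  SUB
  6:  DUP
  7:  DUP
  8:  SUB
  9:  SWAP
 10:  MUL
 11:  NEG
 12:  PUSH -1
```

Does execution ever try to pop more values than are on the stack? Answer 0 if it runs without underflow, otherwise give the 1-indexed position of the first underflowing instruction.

PUSH 7  -> 7
DUP     -> 7 7
OVER    -> 7 7 7
LT      -> 7 0
SUB     -> 7
DUP     -> 7 7
DUP     -> 7 7 7
SUB     -> 7 0
SWAP    -> 0 7
MUL     -> 0
NEG     -> 0
PUSH -1 -> 0 -1

0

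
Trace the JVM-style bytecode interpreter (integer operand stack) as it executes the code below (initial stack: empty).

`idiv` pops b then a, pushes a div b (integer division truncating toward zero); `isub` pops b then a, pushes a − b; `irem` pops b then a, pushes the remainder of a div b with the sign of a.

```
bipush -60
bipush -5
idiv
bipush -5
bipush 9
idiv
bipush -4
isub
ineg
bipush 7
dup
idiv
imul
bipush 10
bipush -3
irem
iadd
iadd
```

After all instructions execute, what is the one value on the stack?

9

bipush -60  -60
bipush -5   -60 -5
idiv        12
bipush -5   12 -5
bipush 9    12 -5 9
idiv        12 0
bipush -4   12 0 -4
isub        12 4
ineg        12 -4
bipush 7    12 -4 7
dup         12 -4 7 7
idiv        12 -4 1
imul        12 -4
bipush 10   12 -4 10
bipush -3   12 -4 10 -3
irem        12 -4 1
iadd        12 -3
iadd        9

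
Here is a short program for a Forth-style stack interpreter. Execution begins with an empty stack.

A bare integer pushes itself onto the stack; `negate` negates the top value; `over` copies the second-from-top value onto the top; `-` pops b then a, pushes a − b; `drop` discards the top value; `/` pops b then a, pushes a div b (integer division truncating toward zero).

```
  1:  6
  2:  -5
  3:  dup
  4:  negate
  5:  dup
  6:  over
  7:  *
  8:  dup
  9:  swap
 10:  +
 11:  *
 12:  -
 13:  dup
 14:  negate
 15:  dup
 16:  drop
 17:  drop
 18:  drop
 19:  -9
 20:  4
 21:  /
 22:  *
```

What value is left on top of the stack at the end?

6       6
-5      6 -5
dup     6 -5 -5
negate  6 -5 5
dup     6 -5 5 5
over    6 -5 5 5 5
*       6 -5 5 25
dup     6 -5 5 25 25
swap    6 -5 5 25 25
+       6 -5 5 50
*       6 -5 250
-       6 -255
dup     6 -255 -255
negate  6 -255 255
dup     6 -255 255 255
drop    6 -255 255
drop    6 -255
drop    6
-9      6 -9
4       6 -9 4
/       6 -2
*       -12

-12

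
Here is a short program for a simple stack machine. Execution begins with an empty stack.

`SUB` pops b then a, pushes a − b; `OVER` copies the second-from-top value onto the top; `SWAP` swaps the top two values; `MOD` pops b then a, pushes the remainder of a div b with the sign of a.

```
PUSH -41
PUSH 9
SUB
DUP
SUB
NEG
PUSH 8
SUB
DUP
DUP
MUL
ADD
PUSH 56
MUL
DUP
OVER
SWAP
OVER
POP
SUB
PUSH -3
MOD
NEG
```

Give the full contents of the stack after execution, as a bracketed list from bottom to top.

PUSH -41 → [-41]
PUSH 9   → [-41, 9]
SUB      → [-50]
DUP      → [-50, -50]
SUB      → [0]
NEG      → [0]
PUSH 8   → [0, 8]
SUB      → [-8]
DUP      → [-8, -8]
DUP      → [-8, -8, -8]
MUL      → [-8, 64]
ADD      → [56]
PUSH 56  → [56, 56]
MUL      → [3136]
DUP      → [3136, 3136]
OVER     → [3136, 3136, 3136]
SWAP     → [3136, 3136, 3136]
OVER     → [3136, 3136, 3136, 3136]
POP      → [3136, 3136, 3136]
SUB      → [3136, 0]
PUSH -3  → [3136, 0, -3]
MOD      → [3136, 0]
NEG      → [3136, 0]

[3136, 0]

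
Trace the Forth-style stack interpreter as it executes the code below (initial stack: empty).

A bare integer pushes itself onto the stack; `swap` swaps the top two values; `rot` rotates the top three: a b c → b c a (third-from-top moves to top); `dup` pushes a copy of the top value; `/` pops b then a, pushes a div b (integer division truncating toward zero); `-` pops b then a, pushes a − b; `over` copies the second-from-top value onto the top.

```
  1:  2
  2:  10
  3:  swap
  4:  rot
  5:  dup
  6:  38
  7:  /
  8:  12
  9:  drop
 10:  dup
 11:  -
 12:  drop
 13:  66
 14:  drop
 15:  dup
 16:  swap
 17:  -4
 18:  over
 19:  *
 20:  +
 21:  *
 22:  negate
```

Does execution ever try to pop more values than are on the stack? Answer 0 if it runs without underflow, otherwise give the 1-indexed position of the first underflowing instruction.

4

2    -> [2]
10   -> [2, 10]
swap -> [10, 2]
rot  — needs 3 operands, stack has 2 → underflow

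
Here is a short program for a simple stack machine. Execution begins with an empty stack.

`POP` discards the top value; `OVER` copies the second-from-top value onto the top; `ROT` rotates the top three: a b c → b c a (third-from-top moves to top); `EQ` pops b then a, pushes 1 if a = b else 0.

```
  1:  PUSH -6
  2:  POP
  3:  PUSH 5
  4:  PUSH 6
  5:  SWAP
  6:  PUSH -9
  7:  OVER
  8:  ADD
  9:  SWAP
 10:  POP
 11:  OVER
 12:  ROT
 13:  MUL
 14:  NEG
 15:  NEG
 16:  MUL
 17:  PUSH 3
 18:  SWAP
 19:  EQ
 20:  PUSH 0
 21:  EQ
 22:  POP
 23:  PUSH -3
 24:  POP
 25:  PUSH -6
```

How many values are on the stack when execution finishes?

1

PUSH -6 -> [-6]
POP     -> []
PUSH 5  -> [5]
PUSH 6  -> [5, 6]
SWAP    -> [6, 5]
PUSH -9 -> [6, 5, -9]
OVER    -> [6, 5, -9, 5]
ADD     -> [6, 5, -4]
SWAP    -> [6, -4, 5]
POP     -> [6, -4]
OVER    -> [6, -4, 6]
ROT     -> [-4, 6, 6]
MUL     -> [-4, 36]
NEG     -> [-4, -36]
NEG     -> [-4, 36]
MUL     -> [-144]
PUSH 3  -> [-144, 3]
SWAP    -> [3, -144]
EQ      -> [0]
PUSH 0  -> [0, 0]
EQ      -> [1]
POP     -> []
PUSH -3 -> [-3]
POP     -> []
PUSH -6 -> [-6]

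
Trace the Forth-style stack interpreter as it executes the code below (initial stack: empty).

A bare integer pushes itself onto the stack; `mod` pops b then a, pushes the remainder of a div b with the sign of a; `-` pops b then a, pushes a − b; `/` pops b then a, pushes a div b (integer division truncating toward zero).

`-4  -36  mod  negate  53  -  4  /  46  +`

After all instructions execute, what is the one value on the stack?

34

-4     → -4
-36    → -4 -36
mod    → -4
negate → 4
53     → 4 53
-      → -49
4      → -49 4
/      → -12
46     → -12 46
+      → 34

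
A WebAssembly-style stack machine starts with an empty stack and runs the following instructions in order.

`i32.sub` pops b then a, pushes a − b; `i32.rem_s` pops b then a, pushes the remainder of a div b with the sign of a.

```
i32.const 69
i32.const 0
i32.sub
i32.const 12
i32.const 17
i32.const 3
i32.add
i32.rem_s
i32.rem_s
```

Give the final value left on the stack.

9

i32.const 69 -> 69
i32.const 0  -> 69 0
i32.sub      -> 69
i32.const 12 -> 69 12
i32.const 17 -> 69 12 17
i32.const 3  -> 69 12 17 3
i32.add      -> 69 12 20
i32.rem_s    -> 69 12
i32.rem_s    -> 9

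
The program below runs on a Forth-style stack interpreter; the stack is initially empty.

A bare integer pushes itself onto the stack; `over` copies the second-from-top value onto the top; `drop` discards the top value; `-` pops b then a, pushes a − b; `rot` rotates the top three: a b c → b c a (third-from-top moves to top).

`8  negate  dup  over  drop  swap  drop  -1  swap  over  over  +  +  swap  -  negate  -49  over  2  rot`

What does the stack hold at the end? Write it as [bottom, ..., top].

[16, 16, 2, -49]

8      -> [8]
negate -> [-8]
dup    -> [-8, -8]
over   -> [-8, -8, -8]
drop   -> [-8, -8]
swap   -> [-8, -8]
drop   -> [-8]
-1     -> [-8, -1]
swap   -> [-1, -8]
over   -> [-1, -8, -1]
over   -> [-1, -8, -1, -8]
+      -> [-1, -8, -9]
+      -> [-1, -17]
swap   -> [-17, -1]
-      -> [-16]
negate -> [16]
-49    -> [16, -49]
over   -> [16, -49, 16]
2      -> [16, -49, 16, 2]
rot    -> [16, 16, 2, -49]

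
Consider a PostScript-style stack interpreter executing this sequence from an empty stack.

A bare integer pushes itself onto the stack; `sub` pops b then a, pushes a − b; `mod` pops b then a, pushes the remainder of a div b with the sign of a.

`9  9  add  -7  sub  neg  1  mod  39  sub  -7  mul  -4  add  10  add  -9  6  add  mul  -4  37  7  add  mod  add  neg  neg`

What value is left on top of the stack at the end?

9   → 9
9   → 9 9
add → 18
-7  → 18 -7
sub → 25
neg → -25
1   → -25 1
mod → 0
39  → 0 39
sub → -39
-7  → -39 -7
mul → 273
-4  → 273 -4
add → 269
10  → 269 10
add → 279
-9  → 279 -9
6   → 279 -9 6
add → 279 -3
mul → -837
-4  → -837 -4
37  → -837 -4 37
7   → -837 -4 37 7
add → -837 -4 44
mod → -837 -4
add → -841
neg → 841
neg → -841

-841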